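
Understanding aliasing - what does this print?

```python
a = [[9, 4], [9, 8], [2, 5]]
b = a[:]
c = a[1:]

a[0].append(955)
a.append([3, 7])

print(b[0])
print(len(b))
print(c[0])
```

Key concept: slice with nested mutation.
Step by step:
`a = [[9, 4], [9, 8], [2, 5]]` → a = [[9, 4], [9, 8], [2, 5]]
`b = a[:]` → b = [[9, 4], [9, 8], [2, 5]]
`c = a[1:]` → c = [[9, 8], [2, 5]]
`a[0].append(955)` → a = [[9, 4, 955], [9, 8], [2, 5]]; b = [[9, 4, 955], [9, 8], [2, 5]]
`a.append([3, 7])` → a = [[9, 4, 955], [9, 8], [2, 5], [3, 7]]
`print(b[0])` → prints [9, 4, 955]
`print(len(b))` → prints 3
`print(c[0])` → prints [9, 8]

Answer:
[9, 4, 955]
3
[9, 8]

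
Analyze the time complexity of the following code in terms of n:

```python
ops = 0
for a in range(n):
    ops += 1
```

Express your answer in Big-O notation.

Each loop level contributes: n. Multiplying the contributions gives O(n).

Answer: O(n)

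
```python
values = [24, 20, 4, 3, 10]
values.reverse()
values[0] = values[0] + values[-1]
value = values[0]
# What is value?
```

Trace:
`values = [24, 20, 4, 3, 10]` → values = [24, 20, 4, 3, 10]
`values.reverse()` → values = [10, 3, 4, 20, 24]
`values[0] = values[0] + values[-1]` → values = [34, 3, 4, 20, 24]
`value = values[0]` → value = 34
So value = 34

Answer: 34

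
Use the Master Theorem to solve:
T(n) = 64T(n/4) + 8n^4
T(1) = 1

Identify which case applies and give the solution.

a=64, b=4, f(n)=8n^4. log_4(64) = 3. Since c=4 > 3 and the regularity condition holds (64(n/4)^4 = (64/4^4)n^4 with 64/4^4 < 1), Case 3 applies: T(n) = Θ(f(n)) = O(n^4).

Answer: O(n^4) - Case 3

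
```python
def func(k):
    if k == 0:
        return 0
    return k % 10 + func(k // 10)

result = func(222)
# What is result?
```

Sum of digits of 222: 2 + 2 + 2 = 6

Answer: 6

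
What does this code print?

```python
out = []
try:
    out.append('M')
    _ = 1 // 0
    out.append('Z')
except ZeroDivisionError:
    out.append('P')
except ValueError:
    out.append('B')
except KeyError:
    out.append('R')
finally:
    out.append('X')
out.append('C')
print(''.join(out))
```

Execution trace: 'M' (try body) → 'P' (except ZeroDivisionError) → 'X' (finally) → 'C' (after the try/except). Output: MPXC

Answer: MPXC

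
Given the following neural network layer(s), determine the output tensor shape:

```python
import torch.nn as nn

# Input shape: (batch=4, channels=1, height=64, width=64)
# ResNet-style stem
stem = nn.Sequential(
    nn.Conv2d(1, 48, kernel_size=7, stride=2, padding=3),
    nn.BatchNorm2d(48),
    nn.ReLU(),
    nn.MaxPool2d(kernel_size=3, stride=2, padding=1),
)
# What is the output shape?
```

Input: (4, 1, 64, 64) -> after Conv2d 7x7 stride=2: (4, 48, 32, 32) -> Output: (4, 48, 16, 16)

Answer: (4, 48, 16, 16)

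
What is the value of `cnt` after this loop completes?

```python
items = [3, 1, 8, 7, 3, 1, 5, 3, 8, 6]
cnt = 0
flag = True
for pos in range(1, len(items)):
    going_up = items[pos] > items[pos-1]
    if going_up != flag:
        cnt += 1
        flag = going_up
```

Count direction changes in [3, 1, 8, 7, 3, 1, 5, 3, 8, 6]
`cnt` takes the values: 0 → 1 → 2 → 3 → 4 → 5 → 6 → 7

Answer: 7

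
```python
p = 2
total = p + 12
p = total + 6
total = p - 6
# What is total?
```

Trace:
`p = 2` → p = 2
`total = p + 12` → total = 14
`p = total + 6` → p = 20
`total = p - 6` → total = 14
So total = 14

Answer: 14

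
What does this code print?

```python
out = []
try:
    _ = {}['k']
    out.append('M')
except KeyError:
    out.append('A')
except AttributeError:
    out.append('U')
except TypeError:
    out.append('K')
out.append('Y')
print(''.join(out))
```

Execution trace: 'A' (except KeyError) → 'Y' (after the try/except). Output: AY

Answer: AY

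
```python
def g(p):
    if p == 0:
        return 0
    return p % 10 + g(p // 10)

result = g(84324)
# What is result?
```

Sum of digits of 84324: 4 + 2 + 3 + 4 + 8 = 21

Answer: 21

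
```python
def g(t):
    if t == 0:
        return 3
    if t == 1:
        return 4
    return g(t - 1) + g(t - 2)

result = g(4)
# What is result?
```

Build up from base cases: g(0)=3, g(1)=4, g(2)=7, g(3)=11, g(4)=18

Answer: 18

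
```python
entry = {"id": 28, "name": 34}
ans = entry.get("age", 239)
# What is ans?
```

Trace:
`entry = {"id": 28, "name": 34}` → entry = {'id': 28, 'name': 34}
`ans = entry.get("age", 239)` → ans = 239
So ans = 239

Answer: 239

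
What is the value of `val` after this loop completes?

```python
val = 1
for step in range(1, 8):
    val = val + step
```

Start at 1, add 1 through 7
`val` takes the values: 1 → 2 → 4 → 7 → 11 → 16 → 22 → 29

Answer: 29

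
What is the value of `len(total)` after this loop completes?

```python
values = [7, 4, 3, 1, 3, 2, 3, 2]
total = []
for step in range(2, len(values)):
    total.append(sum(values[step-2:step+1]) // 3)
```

Number of 3-element averages
`total` takes the values: [] → [4] → [4, 2] → [4, 2, 2] → [4, 2, 2, 2] → [4, 2, 2, 2, 2] → [4, 2, 2, 2, 2, 2]
So `len(total)` = 6

Answer: 6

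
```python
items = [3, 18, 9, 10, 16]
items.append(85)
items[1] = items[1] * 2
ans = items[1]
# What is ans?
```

Trace:
`items = [3, 18, 9, 10, 16]` → items = [3, 18, 9, 10, 16]
`items.append(85)` → items = [3, 18, 9, 10, 16, 85]
`items[1] = items[1] * 2` → items = [3, 36, 9, 10, 16, 85]
`ans = items[1]` → ans = 36
So ans = 36

Answer: 36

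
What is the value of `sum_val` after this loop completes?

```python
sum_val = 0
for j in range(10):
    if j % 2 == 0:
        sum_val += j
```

Sum of even numbers 0 to 9
`sum_val` takes the values: 0 → 2 → 6 → 12 → 20

Answer: 20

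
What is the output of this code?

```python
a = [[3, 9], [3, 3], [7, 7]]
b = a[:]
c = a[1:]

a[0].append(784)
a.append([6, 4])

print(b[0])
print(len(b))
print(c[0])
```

Key concept: slice with nested mutation.
Step by step:
`a = [[3, 9], [3, 3], [7, 7]]` → a = [[3, 9], [3, 3], [7, 7]]
`b = a[:]` → b = [[3, 9], [3, 3], [7, 7]]
`c = a[1:]` → c = [[3, 3], [7, 7]]
`a[0].append(784)` → a = [[3, 9, 784], [3, 3], [7, 7]]; b = [[3, 9, 784], [3, 3], [7, 7]]
`a.append([6, 4])` → a = [[3, 9, 784], [3, 3], [7, 7], [6, 4]]
`print(b[0])` → prints [3, 9, 784]
`print(len(b))` → prints 3
`print(c[0])` → prints [3, 3]

Answer:
[3, 9, 784]
3
[3, 3]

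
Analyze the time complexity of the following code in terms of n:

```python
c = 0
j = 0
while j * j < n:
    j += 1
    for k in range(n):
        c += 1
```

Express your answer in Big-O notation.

Each loop level contributes: √n × n. Multiplying the contributions gives O(n√n).

Answer: O(n√n)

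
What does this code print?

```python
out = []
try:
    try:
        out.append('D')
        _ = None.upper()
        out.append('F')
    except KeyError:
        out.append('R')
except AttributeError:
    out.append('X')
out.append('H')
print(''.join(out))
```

Execution trace: 'D' (try body) → 'X' (outer except AttributeError) → 'H' (after the try/except). Output: DXH

Answer: DXH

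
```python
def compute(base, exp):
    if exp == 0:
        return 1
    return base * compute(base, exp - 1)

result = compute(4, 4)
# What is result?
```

compute(4, 4) = 4 * 4 * 4 * 4 = 256

Answer: 256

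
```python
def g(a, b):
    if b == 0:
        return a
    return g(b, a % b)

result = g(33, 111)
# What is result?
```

g(33, 111) -> g(111, 33) -> g(33, 12) -> g(12, 9) -> g(9, 3) -> g(3, 0) -> 3

Answer: 3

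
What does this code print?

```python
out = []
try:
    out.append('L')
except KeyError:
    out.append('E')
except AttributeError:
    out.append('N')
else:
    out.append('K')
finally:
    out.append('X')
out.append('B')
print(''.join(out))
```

Execution trace: 'L' (try body, no exception) → 'K' (else) → 'X' (finally) → 'B' (after the try/except). Output: LKXB

Answer: LKXB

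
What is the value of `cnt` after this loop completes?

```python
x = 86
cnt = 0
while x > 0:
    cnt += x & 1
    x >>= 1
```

Count set bits in 86 (binary: 0b1010110)
`cnt` takes the values: 0 → 1 → 2 → 3 → 4

Answer: 4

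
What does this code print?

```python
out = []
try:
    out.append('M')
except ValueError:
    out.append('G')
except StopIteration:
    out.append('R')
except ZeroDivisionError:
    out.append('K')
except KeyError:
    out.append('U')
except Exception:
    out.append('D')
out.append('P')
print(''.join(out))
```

Execution trace: 'M' (try body, no exception) → 'P' (after the try/except). Output: MP

Answer: MP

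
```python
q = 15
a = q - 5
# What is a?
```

Trace:
`q = 15` → q = 15
`a = q - 5` → a = 10
So a = 10

Answer: 10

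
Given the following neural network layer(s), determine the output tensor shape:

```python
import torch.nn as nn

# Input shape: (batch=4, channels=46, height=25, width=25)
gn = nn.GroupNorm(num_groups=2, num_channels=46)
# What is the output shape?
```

Input: (4, 46, 25, 25) -> Output: (4, 46, 25, 25)

Answer: (4, 46, 25, 25)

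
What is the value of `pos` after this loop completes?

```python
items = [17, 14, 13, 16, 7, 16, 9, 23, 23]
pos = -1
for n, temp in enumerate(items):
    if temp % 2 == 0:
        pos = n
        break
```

First even number index in [17, 14, 13, 16, 7, 16, 9, 23, 23]
`pos` takes the values: -1 → 1

Answer: 1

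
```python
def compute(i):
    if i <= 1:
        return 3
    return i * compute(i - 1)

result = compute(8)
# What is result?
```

compute(8) = 8 * 7 * 6 * 5 * 4 * 3 * 2 * 3 = 120960

Answer: 120960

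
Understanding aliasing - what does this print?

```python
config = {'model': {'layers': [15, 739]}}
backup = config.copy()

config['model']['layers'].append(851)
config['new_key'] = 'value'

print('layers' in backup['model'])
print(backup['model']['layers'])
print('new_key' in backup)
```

Key concept: shallow copy gotcha with nested dict.
Step by step:
`config = {'model': {'layers': [15, 739]}}` → config = {'model': {'layers': [15, 739]}}
`backup = config.copy()` → backup = {'model': {'layers': [15, 739]}}
`config['model']['layers'].append(851)` → config = {'model': {'layers': [15, 739, 851]}}; backup = {'model': {'layers': [15, 739, 851]}}
`config['new_key'] = 'value'` → config = {'model': {'layers': [15, 739, 851]}, 'new_key': 'value'}
`print('layers' in backup['model'])` → prints True
`print(backup['model']['layers'])` → prints [15, 739, 851]
`print('new_key' in backup)` → prints False

Answer:
True
[15, 739, 851]
False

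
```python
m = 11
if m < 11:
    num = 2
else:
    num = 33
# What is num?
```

Trace:
`m = 11` → m = 11
`if m < 11: ...` → m < 11 is False, take else branch → num = 33
So num = 33

Answer: 33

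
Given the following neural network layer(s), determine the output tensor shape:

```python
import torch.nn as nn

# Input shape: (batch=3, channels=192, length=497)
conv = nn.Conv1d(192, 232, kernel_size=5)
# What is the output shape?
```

Input: (3, 192, 497) -> Output: (3, 232, 493)

Answer: (3, 232, 493)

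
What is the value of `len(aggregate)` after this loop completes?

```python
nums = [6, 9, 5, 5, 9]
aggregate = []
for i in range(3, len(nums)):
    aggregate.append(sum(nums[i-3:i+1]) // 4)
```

Number of 4-element averages
`aggregate` takes the values: [] → [6] → [6, 7]
So `len(aggregate)` = 2

Answer: 2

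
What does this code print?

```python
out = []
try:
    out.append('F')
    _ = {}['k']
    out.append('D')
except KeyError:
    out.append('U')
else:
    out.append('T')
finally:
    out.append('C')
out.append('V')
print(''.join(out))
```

Execution trace: 'F' (try body) → 'U' (except KeyError) → 'C' (finally) → 'V' (after the try/except). Output: FUCV

Answer: FUCV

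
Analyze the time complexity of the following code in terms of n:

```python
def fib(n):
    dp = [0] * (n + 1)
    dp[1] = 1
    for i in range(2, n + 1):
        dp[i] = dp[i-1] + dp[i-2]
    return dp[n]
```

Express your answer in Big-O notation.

This is Dynamic programming Fibonacci. Time complexity: O(n).

Answer: O(n)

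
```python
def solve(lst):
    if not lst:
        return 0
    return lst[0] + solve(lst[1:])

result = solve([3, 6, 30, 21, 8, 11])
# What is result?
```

3 + 6 + 30 + 21 + 8 + 11 + 0 = 79

Answer: 79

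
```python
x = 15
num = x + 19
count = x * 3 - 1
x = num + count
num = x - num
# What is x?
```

Trace:
`x = 15` → x = 15
`num = x + 19` → num = 34
`count = x * 3 - 1` → count = 44
`x = num + count` → x = 78
`num = x - num` → num = 44
So x = 78

Answer: 78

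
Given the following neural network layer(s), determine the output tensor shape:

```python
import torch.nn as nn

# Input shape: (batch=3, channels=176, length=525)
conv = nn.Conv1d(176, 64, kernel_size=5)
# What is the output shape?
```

Input: (3, 176, 525) -> Output: (3, 64, 521)

Answer: (3, 64, 521)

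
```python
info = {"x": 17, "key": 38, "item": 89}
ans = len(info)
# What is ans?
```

Trace:
`info = {"x": 17, "key": 38, "item": 89}` → info = {'x': 17, 'key': 38, 'item': 89}
`ans = len(info)` → ans = 3
So ans = 3

Answer: 3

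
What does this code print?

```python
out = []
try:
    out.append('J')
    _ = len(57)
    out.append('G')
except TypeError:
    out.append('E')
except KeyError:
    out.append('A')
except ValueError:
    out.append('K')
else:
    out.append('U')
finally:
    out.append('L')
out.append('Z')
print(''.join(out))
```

Execution trace: 'J' (try body) → 'E' (except TypeError) → 'L' (finally) → 'Z' (after the try/except). Output: JELZ

Answer: JELZ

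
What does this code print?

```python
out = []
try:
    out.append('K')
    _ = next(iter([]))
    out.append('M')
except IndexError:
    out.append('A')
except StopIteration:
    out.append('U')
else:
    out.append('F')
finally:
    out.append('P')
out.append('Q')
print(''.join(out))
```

Execution trace: 'K' (try body) → 'U' (except StopIteration) → 'P' (finally) → 'Q' (after the try/except). Output: KUPQ

Answer: KUPQ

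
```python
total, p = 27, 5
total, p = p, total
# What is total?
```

Trace:
`total, p = 27, 5` → total = 27; p = 5
`total, p = p, total` → total = 5; p = 27
So total = 5

Answer: 5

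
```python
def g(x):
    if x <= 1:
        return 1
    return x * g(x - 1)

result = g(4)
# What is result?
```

g(4) = 4 * 3 * 2 * 1 = 24

Answer: 24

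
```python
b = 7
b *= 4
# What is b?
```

Trace:
`b = 7` → b = 7
`b *= 4` → b = 28
So b = 28

Answer: 28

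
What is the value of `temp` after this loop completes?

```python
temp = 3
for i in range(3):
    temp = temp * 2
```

Multiply by 2, 3 times: 3 * 2^3 = 24
`temp` takes the values: 3 → 6 → 12 → 24

Answer: 24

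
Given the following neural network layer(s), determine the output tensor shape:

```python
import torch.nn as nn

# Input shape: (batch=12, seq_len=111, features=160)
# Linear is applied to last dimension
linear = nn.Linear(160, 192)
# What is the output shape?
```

Input: (12, 111, 160) -> Output: (12, 111, 192)

Answer: (12, 111, 192)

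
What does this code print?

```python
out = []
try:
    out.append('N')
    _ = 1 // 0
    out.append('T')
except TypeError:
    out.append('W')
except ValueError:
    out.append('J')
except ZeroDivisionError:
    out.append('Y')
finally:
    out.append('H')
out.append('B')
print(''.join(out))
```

Execution trace: 'N' (try body) → 'Y' (except ZeroDivisionError) → 'H' (finally) → 'B' (after the try/except). Output: NYHB

Answer: NYHB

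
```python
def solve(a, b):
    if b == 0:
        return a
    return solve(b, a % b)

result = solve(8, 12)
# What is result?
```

solve(8, 12) -> solve(12, 8) -> solve(8, 4) -> solve(4, 0) -> 4

Answer: 4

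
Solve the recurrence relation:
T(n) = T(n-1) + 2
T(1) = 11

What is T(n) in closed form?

Unrolling: T(n) = T(1) + 2·(n-1) = 11 + 2(n-1) = 2n + 9.

Answer: T(n) = 2n + 9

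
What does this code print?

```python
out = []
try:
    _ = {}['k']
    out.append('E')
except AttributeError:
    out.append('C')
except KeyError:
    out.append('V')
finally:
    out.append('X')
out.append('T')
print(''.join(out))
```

Execution trace: 'V' (except KeyError) → 'X' (finally) → 'T' (after the try/except). Output: VXT

Answer: VXT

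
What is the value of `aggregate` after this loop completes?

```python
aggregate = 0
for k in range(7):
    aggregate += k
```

Sum of 0 to 6 = 21
`aggregate` takes the values: 0 → 1 → 3 → 6 → 10 → 15 → 21

Answer: 21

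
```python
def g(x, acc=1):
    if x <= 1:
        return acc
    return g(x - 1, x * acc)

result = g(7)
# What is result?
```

Accumulator trace (n, acc): (7, 1) -> (6, 7) -> (5, 42) -> (4, 210) -> (3, 840) -> (2, 2520) -> (1, 5040) -> return 5040

Answer: 5040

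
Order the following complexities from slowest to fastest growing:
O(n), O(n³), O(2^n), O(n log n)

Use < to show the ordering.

Ordered by growth rate: O(n) < O(n log n) < O(n³) < O(2^n)

Answer: O(n) < O(n log n) < O(n³) < O(2^n)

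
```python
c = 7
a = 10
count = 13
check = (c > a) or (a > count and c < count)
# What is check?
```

Trace:
`c = 7` → c = 7
`a = 10` → a = 10
`count = 13` → count = 13
`check = (c > a) or (a > count and c < count)` → check = False
So check = False

Answer: False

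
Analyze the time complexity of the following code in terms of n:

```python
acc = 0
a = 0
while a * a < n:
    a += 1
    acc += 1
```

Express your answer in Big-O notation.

Each loop level contributes: √n. Multiplying the contributions gives O(√n).

Answer: O(√n)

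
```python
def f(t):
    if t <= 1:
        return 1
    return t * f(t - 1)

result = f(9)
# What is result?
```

f(9) = 9 * 8 * 7 * 6 * 5 * 4 * 3 * 2 * 1 = 362880

Answer: 362880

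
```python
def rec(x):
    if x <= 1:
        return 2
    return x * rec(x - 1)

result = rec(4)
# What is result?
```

rec(4) = 4 * 3 * 2 * 2 = 48

Answer: 48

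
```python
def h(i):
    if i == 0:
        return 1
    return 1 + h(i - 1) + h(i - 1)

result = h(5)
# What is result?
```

h(i) = 1 + 2·h(i-1), h(0)=1. Closed form: (1+1)·2^5 - 1 = 63.

Answer: 63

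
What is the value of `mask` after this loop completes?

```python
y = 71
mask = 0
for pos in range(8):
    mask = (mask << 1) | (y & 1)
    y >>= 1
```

Reverse lowest 8 bits of 71
`mask` takes the values: 0 → 1 → 3 → 7 → 14 → 28 → 56 → 113 → 226

Answer: 226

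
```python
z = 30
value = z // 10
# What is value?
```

Trace:
`z = 30` → z = 30
`value = z // 10` → value = 3
So value = 3

Answer: 3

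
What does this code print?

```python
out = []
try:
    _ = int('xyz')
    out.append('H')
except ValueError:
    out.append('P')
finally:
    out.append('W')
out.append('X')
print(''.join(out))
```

Execution trace: 'P' (except ValueError) → 'W' (finally) → 'X' (after the try/except). Output: PWX

Answer: PWX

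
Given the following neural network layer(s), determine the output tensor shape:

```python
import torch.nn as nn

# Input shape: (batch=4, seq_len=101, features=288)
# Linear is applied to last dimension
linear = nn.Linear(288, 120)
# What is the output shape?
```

Input: (4, 101, 288) -> Output: (4, 101, 120)

Answer: (4, 101, 120)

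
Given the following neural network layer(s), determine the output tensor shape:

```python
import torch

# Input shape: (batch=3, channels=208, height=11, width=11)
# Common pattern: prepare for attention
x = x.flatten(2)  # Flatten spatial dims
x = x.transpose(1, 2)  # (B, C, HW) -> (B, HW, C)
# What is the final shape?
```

Input: (3, 208, 11, 11) -> after flatten(2): (3, 208, 121) -> Output: (3, 121, 208)

Answer: (3, 121, 208)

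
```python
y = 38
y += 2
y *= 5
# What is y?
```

Trace:
`y = 38` → y = 38
`y += 2` → y = 40
`y *= 5` → y = 200
So y = 200

Answer: 200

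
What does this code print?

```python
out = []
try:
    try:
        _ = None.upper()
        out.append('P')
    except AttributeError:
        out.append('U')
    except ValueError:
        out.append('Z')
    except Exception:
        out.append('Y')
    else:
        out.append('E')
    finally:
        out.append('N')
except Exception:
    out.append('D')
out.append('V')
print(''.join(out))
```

Execution trace: 'U' (inner except AttributeError) → 'N' (inner finally) → 'V' (after the try/except). Output: UNV

Answer: UNV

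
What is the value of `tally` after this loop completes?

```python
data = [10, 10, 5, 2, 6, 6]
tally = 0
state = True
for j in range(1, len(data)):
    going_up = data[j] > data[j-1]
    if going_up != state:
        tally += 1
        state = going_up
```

Count direction changes in [10, 10, 5, 2, 6, 6]
`tally` takes the values: 0 → 1 → 2 → 3

Answer: 3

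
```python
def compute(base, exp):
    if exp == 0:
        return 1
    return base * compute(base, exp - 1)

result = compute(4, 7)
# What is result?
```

compute(4, 7) = 4 * 4 * 4 * 4 * 4 * 4 * 4 = 16384

Answer: 16384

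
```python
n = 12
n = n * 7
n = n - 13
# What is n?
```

Trace:
`n = 12` → n = 12
`n = n * 7` → n = 84
`n = n - 13` → n = 71
So n = 71

Answer: 71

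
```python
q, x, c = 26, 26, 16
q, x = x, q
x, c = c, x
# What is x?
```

Trace:
`q, x, c = 26, 26, 16` → q = 26; x = 26; c = 16
`q, x = x, q` → q = 26; x = 26
`x, c = c, x` → x = 16; c = 26
So x = 16

Answer: 16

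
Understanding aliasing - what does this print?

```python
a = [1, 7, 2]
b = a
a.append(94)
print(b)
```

Key concept: basic list aliasing.
Step by step:
`a = [1, 7, 2]` → a = [1, 7, 2]
`b = a` → b = [1, 7, 2] (same object as a)
`a.append(94)` → a = [1, 7, 2, 94] (same object as b); b = [1, 7, 2, 94] (same object as a)
`print(b)` → prints [1, 7, 2, 94]

Answer: [1, 7, 2, 94]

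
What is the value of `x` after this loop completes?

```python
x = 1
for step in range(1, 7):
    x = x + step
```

Start at 1, add 1 through 6
`x` takes the values: 1 → 2 → 4 → 7 → 11 → 16 → 22

Answer: 22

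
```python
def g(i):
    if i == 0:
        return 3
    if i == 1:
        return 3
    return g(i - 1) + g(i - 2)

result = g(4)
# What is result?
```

Build up from base cases: g(0)=3, g(1)=3, g(2)=6, g(3)=9, g(4)=15

Answer: 15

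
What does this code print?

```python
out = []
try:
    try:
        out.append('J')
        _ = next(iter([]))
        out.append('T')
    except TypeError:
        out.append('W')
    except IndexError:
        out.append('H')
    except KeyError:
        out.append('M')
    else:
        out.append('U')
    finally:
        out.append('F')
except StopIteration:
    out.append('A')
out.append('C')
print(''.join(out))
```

Execution trace: 'J' (try body) → 'F' (finally) → 'A' (outer except StopIteration) → 'C' (after the try/except). Output: JFAC

Answer: JFAC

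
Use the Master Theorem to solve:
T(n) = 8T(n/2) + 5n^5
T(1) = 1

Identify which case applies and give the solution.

a=8, b=2, f(n)=5n^5. log_2(8) = 3. Since c=5 > 3 and the regularity condition holds (8(n/2)^5 = (8/2^5)n^5 with 8/2^5 < 1), Case 3 applies: T(n) = Θ(f(n)) = O(n^5).

Answer: O(n^5) - Case 3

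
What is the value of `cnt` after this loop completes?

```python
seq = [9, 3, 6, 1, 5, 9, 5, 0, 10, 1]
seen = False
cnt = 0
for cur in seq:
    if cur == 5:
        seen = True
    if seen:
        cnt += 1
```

Count elements after first 5 in [9, 3, 6, 1, 5, 9, 5, 0, 10, 1]
`cnt` takes the values: 0 → 1 → 2 → 3 → 4 → 5 → 6

Answer: 6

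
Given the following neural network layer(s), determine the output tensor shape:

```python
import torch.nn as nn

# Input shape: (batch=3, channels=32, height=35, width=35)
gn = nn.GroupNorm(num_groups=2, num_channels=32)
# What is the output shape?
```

Input: (3, 32, 35, 35) -> Output: (3, 32, 35, 35)

Answer: (3, 32, 35, 35)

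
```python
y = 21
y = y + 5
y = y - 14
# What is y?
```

Trace:
`y = 21` → y = 21
`y = y + 5` → y = 26
`y = y - 14` → y = 12
So y = 12

Answer: 12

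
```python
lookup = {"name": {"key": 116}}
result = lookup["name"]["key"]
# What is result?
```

Trace:
`lookup = {"name": {"key": 116}}` → lookup = {'name': {'key': 116}}
`result = lookup["name"]["key"]` → result = 116
So result = 116

Answer: 116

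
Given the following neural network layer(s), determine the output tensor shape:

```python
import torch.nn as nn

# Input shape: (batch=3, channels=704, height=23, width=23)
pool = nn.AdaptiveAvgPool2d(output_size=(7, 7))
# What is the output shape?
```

Input: (3, 704, 23, 23) -> Output: (3, 704, 7, 7)

Answer: (3, 704, 7, 7)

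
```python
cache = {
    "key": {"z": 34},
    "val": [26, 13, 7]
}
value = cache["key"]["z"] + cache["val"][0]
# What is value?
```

Trace:
`cache = { ...` → cache = {'key': {'z': 34}, 'val': [26, 13, 7]}
`value = cache["key"]["z"] + cache["val"][0]` → value = 60
So value = 60

Answer: 60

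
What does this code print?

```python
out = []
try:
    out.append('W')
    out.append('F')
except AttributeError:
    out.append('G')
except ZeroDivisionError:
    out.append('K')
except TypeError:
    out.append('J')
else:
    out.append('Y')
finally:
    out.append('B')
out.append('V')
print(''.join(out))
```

Execution trace: 'W' (try body) → 'F' (try body, no exception) → 'Y' (else) → 'B' (finally) → 'V' (after the try/except). Output: WFYBV

Answer: WFYBV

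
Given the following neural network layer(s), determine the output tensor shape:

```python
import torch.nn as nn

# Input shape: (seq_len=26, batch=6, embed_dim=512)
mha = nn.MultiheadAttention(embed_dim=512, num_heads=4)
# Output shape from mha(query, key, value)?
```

Input: (26, 6, 512) -> Output: (26, 6, 512)

Answer: (26, 6, 512)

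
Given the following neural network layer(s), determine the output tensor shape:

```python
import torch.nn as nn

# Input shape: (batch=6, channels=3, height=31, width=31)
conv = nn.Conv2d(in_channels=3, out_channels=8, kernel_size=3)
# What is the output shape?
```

Input: (6, 3, 31, 31) -> Output: (6, 8, 29, 29)

Answer: (6, 8, 29, 29)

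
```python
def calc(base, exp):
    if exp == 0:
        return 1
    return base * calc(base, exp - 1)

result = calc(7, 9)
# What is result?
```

calc(7, 9) = 7 * 7 * 7 * 7 * 7 * 7 * 7 * 7 * 7 = 40353607

Answer: 40353607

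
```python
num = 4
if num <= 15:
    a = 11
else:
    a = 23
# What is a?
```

Trace:
`num = 4` → num = 4
`if num <= 15: ...` → num <= 15 is True → a = 11
So a = 11

Answer: 11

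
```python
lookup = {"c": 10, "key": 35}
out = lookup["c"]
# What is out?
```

Trace:
`lookup = {"c": 10, "key": 35}` → lookup = {'c': 10, 'key': 35}
`out = lookup["c"]` → out = 10
So out = 10

Answer: 10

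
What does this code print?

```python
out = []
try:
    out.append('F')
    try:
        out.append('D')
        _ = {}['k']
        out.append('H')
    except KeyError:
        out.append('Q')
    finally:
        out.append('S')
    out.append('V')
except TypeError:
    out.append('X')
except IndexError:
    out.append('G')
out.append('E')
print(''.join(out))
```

Execution trace: 'F' (try body) → 'D' (inner try body) → 'Q' (inner except KeyError) → 'S' (inner finally) → 'V' (try body, no exception) → 'E' (after the try/except). Output: FDQSVE

Answer: FDQSVE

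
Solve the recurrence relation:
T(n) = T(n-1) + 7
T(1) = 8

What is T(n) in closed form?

Unrolling: T(n) = T(1) + 7·(n-1) = 8 + 7(n-1) = 7n + 1.

Answer: T(n) = 7n + 1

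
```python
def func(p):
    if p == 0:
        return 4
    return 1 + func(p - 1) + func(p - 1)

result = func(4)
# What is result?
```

func(p) = 1 + 2·func(p-1), func(0)=4. Closed form: (4+1)·2^4 - 1 = 79.

Answer: 79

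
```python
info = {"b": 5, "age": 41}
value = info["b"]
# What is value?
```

Trace:
`info = {"b": 5, "age": 41}` → info = {'b': 5, 'age': 41}
`value = info["b"]` → value = 5
So value = 5

Answer: 5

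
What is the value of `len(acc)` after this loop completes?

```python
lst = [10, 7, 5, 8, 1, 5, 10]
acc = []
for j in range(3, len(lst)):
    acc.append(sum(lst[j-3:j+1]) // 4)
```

Number of 4-element averages
`acc` takes the values: [] → [7] → [7, 5] → [7, 5, 4] → [7, 5, 4, 6]
So `len(acc)` = 4

Answer: 4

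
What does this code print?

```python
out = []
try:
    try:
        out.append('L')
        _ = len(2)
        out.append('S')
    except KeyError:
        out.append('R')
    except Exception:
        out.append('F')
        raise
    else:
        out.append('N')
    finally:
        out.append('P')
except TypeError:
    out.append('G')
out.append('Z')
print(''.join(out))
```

Execution trace: 'L' (inner try body) → 'F' (inner except Exception) → 'P' (inner finally) → 'G' (outer except TypeError) → 'Z' (after the try/except). Output: LFPGZ

Answer: LFPGZ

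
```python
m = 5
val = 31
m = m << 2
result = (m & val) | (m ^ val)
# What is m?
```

Trace:
`m = 5` → m = 5
`val = 31` → val = 31
`m = m << 2` → m = 20
`result = (m & val) | (m ^ val)` → result = 31
So m = 20

Answer: 20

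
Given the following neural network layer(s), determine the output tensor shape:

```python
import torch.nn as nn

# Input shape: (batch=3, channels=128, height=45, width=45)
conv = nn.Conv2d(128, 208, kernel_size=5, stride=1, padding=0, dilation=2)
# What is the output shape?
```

Input: (3, 128, 45, 45) -> Output: (3, 208, 37, 37)

Answer: (3, 208, 37, 37)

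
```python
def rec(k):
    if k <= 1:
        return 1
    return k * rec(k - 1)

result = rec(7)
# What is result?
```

rec(7) = 7 * 6 * 5 * 4 * 3 * 2 * 1 = 5040

Answer: 5040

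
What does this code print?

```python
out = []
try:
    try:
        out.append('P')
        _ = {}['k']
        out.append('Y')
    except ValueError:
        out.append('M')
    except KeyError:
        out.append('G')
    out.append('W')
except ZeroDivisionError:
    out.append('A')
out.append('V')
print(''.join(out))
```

Execution trace: 'P' (inner try body) → 'G' (inner except KeyError) → 'W' (try body, no exception) → 'V' (after the try/except). Output: PGWV

Answer: PGWV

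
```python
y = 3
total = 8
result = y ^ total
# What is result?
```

Trace:
`y = 3` → y = 3
`total = 8` → total = 8
`result = y ^ total` → result = 11
So result = 11

Answer: 11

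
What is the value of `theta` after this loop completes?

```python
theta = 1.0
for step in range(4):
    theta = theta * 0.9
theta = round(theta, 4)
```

Exponential decay: 1.0 * 0.9^4
`theta` takes the values: 1.0 → 0.9 → 0.81 → 0.729 → 0.6561

Answer: 0.6561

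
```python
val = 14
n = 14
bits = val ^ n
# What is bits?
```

Trace:
`val = 14` → val = 14
`n = 14` → n = 14
`bits = val ^ n` → bits = 0
So bits = 0

Answer: 0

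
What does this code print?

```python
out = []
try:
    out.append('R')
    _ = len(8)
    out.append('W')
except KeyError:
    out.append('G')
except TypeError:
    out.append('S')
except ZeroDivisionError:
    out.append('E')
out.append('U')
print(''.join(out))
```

Execution trace: 'R' (try body) → 'S' (except TypeError) → 'U' (after the try/except). Output: RSU

Answer: RSU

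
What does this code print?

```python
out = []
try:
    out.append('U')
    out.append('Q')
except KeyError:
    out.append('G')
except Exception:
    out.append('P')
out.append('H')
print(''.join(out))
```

Execution trace: 'U' (try body) → 'Q' (try body, no exception) → 'H' (after the try/except). Output: UQH

Answer: UQH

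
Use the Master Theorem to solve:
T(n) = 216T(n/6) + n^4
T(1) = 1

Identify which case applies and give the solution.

a=216, b=6, f(n)=n^4. log_6(216) = 3. Since c=4 > 3 and the regularity condition holds (216(n/6)^4 = (216/6^4)n^4 with 216/6^4 < 1), Case 3 applies: T(n) = Θ(f(n)) = O(n^4).

Answer: O(n^4) - Case 3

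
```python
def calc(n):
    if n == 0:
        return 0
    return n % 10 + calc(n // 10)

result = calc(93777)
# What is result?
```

Sum of digits of 93777: 7 + 7 + 7 + 3 + 9 = 33

Answer: 33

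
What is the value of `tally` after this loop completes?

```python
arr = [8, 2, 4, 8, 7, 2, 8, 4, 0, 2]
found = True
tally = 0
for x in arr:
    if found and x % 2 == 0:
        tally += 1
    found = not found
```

Count even values at even positions
`tally` takes the values: 0 → 1 → 2 → 3 → 4

Answer: 4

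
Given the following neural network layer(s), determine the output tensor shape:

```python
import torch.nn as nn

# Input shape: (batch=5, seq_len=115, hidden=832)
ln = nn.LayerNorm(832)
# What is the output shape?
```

Input: (5, 115, 832) -> Output: (5, 115, 832)

Answer: (5, 115, 832)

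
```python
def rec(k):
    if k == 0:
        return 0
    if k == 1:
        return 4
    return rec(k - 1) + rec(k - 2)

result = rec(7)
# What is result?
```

Build up from base cases: rec(0)=0, rec(1)=4, rec(2)=4, rec(3)=8, rec(4)=12, rec(5)=20, rec(6)=32, ..., rec(7)=52

Answer: 52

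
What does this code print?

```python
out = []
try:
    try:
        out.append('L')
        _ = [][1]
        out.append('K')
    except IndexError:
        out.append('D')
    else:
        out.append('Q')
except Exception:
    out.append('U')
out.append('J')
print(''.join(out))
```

Execution trace: 'L' (inner try body) → 'D' (inner except IndexError) → 'J' (after the try/except). Output: LDJ

Answer: LDJ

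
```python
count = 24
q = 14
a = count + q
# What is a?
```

Trace:
`count = 24` → count = 24
`q = 14` → q = 14
`a = count + q` → a = 38
So a = 38

Answer: 38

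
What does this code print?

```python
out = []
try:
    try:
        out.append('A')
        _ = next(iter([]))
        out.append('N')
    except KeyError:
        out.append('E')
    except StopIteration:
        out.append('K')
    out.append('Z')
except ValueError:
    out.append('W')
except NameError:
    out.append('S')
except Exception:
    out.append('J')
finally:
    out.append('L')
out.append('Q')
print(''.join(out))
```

Execution trace: 'A' (inner try body) → 'K' (inner except StopIteration) → 'Z' (try body, no exception) → 'L' (finally) → 'Q' (after the try/except). Output: AKZLQ

Answer: AKZLQ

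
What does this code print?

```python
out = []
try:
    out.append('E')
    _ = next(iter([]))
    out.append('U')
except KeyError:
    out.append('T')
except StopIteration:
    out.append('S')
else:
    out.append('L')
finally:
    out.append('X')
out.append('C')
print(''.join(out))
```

Execution trace: 'E' (try body) → 'S' (except StopIteration) → 'X' (finally) → 'C' (after the try/except). Output: ESXC

Answer: ESXC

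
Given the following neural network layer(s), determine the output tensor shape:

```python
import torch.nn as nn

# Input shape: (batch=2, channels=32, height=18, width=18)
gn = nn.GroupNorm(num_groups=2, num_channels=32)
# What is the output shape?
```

Input: (2, 32, 18, 18) -> Output: (2, 32, 18, 18)

Answer: (2, 32, 18, 18)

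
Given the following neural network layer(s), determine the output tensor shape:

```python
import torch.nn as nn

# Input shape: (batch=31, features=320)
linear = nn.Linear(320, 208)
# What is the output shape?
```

Input: (31, 320) -> Output: (31, 208)

Answer: (31, 208)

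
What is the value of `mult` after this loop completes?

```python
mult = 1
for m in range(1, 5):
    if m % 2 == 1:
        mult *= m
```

Product of odd numbers 1 to 4
`mult` takes the values: 1 → 3

Answer: 3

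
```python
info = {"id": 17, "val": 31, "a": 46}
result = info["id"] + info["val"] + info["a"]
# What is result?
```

Trace:
`info = {"id": 17, "val": 31, "a": 46}` → info = {'id': 17, 'val': 31, 'a': 46}
`result = info["id"] + info["val"] + info["a"]` → result = 94
So result = 94

Answer: 94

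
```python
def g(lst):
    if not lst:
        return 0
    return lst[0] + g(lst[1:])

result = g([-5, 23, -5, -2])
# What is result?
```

(-5) + 23 + (-5) + (-2) + 0 = 11

Answer: 11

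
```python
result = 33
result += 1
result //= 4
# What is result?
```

Trace:
`result = 33` → result = 33
`result += 1` → result = 34
`result //= 4` → result = 8
So result = 8

Answer: 8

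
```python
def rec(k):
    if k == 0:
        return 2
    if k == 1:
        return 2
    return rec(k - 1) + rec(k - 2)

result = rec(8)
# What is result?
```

Build up from base cases: rec(0)=2, rec(1)=2, rec(2)=4, rec(3)=6, rec(4)=10, rec(5)=16, rec(6)=26, ..., rec(8)=68

Answer: 68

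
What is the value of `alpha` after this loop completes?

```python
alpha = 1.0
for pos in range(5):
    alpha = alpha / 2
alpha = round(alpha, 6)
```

Halving LR 5 times: 1 / 2^5
`alpha` takes the values: 1.0 → 0.5 → 0.25 → 0.125 → 0.0625 → 0.03125

Answer: 0.03125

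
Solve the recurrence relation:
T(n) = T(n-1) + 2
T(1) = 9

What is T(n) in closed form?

Unrolling: T(n) = T(1) + 2·(n-1) = 9 + 2(n-1) = 2n + 7.

Answer: T(n) = 2n + 7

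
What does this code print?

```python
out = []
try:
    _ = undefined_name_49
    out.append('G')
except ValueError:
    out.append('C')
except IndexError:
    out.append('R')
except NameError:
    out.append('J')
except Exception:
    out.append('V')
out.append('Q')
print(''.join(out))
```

Execution trace: 'J' (except NameError) → 'Q' (after the try/except). Output: JQ

Answer: JQ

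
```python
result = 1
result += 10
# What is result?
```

Trace:
`result = 1` → result = 1
`result += 10` → result = 11
So result = 11

Answer: 11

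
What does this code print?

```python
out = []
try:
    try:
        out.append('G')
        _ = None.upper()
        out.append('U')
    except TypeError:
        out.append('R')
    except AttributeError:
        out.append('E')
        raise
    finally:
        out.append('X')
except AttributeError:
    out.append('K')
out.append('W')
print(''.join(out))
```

Execution trace: 'G' (inner try body) → 'E' (inner except AttributeError) → 'X' (inner finally) → 'K' (outer except AttributeError) → 'W' (after the try/except). Output: GEXKW

Answer: GEXKW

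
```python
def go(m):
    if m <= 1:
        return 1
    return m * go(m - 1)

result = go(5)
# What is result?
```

go(5) = 5 * 4 * 3 * 2 * 1 = 120

Answer: 120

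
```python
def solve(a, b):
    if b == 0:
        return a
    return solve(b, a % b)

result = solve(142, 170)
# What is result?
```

solve(142, 170) -> solve(170, 142) -> solve(142, 28) -> solve(28, 2) -> solve(2, 0) -> 2

Answer: 2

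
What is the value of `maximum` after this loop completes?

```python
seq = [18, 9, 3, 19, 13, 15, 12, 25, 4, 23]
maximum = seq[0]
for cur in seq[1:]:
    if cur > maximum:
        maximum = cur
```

Maximum of [18, 9, 3, 19, 13, 15, 12, 25, 4, 23]
`maximum` takes the values: 18 → 19 → 25

Answer: 25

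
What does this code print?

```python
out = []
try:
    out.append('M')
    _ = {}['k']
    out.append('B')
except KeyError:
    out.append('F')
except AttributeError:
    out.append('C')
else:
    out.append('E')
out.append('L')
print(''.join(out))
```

Execution trace: 'M' (try body) → 'F' (except KeyError) → 'L' (after the try/except). Output: MFL

Answer: MFL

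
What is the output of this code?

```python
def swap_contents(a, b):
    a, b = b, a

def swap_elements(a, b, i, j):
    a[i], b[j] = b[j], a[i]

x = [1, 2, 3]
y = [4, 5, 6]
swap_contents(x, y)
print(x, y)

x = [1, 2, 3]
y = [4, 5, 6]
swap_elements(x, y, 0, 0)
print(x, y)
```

Key concept: parameter rebinding vs mutation.
Step by step:
`x = [1, 2, 3]` → x = [1, 2, 3]
`y = [4, 5, 6]` → y = [4, 5, 6]
`swap_contents(x, y)` → no visible change to tracked variables
`print(x, y)` → prints [1, 2, 3] [4, 5, 6]
`x = [1, 2, 3]` → x = [1, 2, 3]
`y = [4, 5, 6]` → y = [4, 5, 6]
`swap_elements(x, y, 0, 0)` → x = [4, 2, 3]; y = [1, 5, 6]
`print(x, y)` → prints [4, 2, 3] [1, 5, 6]

Answer:
[1, 2, 3] [4, 5, 6]
[4, 2, 3] [1, 5, 6]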